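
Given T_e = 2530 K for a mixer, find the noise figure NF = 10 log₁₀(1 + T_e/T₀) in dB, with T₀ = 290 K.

9.88 dB

F = 1 + T_e/T₀ = 1 + 2530/290 = 9.72414
NF = 10 log₁₀(9.72414) = 9.88 dB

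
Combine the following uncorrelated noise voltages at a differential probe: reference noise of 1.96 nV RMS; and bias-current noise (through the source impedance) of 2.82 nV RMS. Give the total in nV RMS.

Uncorrelated sources add in power (mean-square): V_tot = √(ΣV_i²)
V_tot = √[(1.96×10⁻⁹)² + (2.82×10⁻⁹)²] = 3.43×10⁻⁹ V = 3.43 nV

3.43 nV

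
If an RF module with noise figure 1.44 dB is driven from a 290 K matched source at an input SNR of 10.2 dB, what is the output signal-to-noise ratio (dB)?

8.76 dB

By definition F = SNR_in/SNR_out, so in dB: SNR_out = SNR_in − NF
SNR_out = 10.2 − 1.44 = 8.76 dB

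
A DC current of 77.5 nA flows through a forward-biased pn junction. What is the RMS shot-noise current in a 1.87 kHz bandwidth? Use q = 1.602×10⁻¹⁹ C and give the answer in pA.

6.81 pA

I_n = √(2qI·B)
2qI·B = 2 × 1.602×10⁻¹⁹ × 7.75×10⁻⁸ × 1.87×10³ = 4.64×10⁻²³ A²
I_n = √(4.64×10⁻²³) = 6.81×10⁻¹² A = 6.81 pA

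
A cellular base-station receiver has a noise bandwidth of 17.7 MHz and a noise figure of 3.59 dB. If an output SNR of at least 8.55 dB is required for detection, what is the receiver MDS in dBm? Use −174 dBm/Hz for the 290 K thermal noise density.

−89.4 dBm

Sensitivity = −174 + 10 log₁₀(B) + NF + SNR_min
= −174 + 72.48 + 3.59 + 8.55
= −89.38 dBm → −89.4 dBm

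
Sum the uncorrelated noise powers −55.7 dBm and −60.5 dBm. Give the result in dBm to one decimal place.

−54.5 dBm

Convert to linear, add, convert back:
P₁ = 2.69×10⁻⁹ W, P₂ = 8.91×10⁻¹⁰ W
P_tot = 3.58×10⁻⁹ W → 10 log₁₀(P_tot / 10⁻³) = −54.5 dBm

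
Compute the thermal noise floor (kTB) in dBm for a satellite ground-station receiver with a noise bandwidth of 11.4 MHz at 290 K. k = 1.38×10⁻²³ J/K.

P_n = kTB = 1.38×10⁻²³ × 290 × 1.14×10⁷ = 4.56×10⁻¹⁴ W
In dBm: 10 log₁₀(4.56×10⁻¹⁴ / 10⁻³) = −103.4 dBm

−103.4 dBm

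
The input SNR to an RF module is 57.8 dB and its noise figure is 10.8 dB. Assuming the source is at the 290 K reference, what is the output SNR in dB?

By definition F = SNR_in/SNR_out, so in dB: SNR_out = SNR_in − NF
SNR_out = 57.8 − 10.8 = 47.0 dB

47.0 dB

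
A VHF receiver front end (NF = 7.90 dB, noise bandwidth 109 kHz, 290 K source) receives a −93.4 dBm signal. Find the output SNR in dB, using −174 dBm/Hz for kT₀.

22.3 dB

Noise floor: N = −174 + 10 log₁₀(B) + NF
10 log₁₀(1.09×10⁵) = 50.37 dB
N = −174 + 50.37 + 7.90 = −115.73 dBm
SNR = P_sig − N = −93.4 − (−115.73) = 22.33 dB → 22.3 dB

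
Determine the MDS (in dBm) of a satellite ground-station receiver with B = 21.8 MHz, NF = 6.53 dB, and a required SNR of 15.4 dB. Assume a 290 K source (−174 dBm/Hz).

Sensitivity = −174 + 10 log₁₀(B) + NF + SNR_min
= −174 + 73.38 + 6.53 + 15.4
= −78.69 dBm → −78.7 dBm

−78.7 dBm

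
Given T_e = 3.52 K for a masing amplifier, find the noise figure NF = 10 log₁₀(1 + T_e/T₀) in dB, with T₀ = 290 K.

F = 1 + T_e/T₀ = 1 + 3.52/290 = 1.01214
NF = 10 log₁₀(1.01214) = 0.052 dB

0.052 dB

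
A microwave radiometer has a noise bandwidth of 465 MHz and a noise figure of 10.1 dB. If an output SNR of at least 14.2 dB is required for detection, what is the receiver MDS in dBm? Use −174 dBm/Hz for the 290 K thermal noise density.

Sensitivity = −174 + 10 log₁₀(B) + NF + SNR_min
= −174 + 86.67 + 10.1 + 14.2
= −63.03 dBm → −63.0 dBm

−63.0 dBm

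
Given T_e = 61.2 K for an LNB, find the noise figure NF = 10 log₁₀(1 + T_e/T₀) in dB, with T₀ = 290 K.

F = 1 + T_e/T₀ = 1 + 61.2/290 = 1.21103
NF = 10 log₁₀(1.21103) = 0.832 dB

0.832 dB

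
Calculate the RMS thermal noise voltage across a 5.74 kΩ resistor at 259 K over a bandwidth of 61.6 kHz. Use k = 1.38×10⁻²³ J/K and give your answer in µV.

2.25 µV

V_n = √(4kTRB)
4kTRB = 4 × 1.38×10⁻²³ × 259 × 5.74×10³ × 6.16×10⁴ = 5.06×10⁻¹² V²
V_n = √(5.06×10⁻¹²) = 2.25×10⁻⁶ V = 2.25 µV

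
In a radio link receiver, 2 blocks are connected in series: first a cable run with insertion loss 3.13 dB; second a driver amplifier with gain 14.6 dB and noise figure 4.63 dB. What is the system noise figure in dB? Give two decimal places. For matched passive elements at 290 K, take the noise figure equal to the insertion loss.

Convert to linear (a loss of L dB is a gain of −L dB): F_i = 10^(NF_i/10), G_i = 10^(G_i,dB/10)
  Stage 1: F_1 = 10^(3.13/10) = 2.056, G_1 = 10^(−3.13/10) = 0.4864
  Stage 2: F_2 = 10^(4.63/10) = 2.904, G_2 = 10^(14.6/10) = 28.84
Friis cascade:
  F = 2.056 + (2.904 − 1)/0.4864 = 5.970
NF = 10 log₁₀(5.970) = 7.76 dB

7.76 dB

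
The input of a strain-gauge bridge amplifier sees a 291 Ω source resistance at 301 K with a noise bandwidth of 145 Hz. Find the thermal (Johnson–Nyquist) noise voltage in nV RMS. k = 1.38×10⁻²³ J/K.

V_n = √(4kTRB)
4kTRB = 4 × 1.38×10⁻²³ × 301 × 2.91×10² × 1.45×10² = 7.01×10⁻¹⁶ V²
V_n = √(7.01×10⁻¹⁶) = 2.65×10⁻⁸ V = 26.5 nV

26.5 nV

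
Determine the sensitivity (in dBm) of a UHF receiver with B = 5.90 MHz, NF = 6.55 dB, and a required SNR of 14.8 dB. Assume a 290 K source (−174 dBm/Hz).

−84.9 dBm

Sensitivity = −174 + 10 log₁₀(B) + NF + SNR_min
= −174 + 67.71 + 6.55 + 14.8
= −84.94 dBm → −84.9 dBm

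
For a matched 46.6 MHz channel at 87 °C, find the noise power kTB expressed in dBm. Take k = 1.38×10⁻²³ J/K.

−96.4 dBm

T = 87 °C + 273.15 = 360.15 K
P_n = kTB = 1.38×10⁻²³ × 360.15 × 4.66×10⁷ = 2.32×10⁻¹³ W
In dBm: 10 log₁₀(2.32×10⁻¹³ / 10⁻³) = −96.4 dBm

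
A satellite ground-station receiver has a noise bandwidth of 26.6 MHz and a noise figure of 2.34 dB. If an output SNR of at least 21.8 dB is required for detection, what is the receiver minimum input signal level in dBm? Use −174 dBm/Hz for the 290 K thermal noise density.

−75.6 dBm

Sensitivity = −174 + 10 log₁₀(B) + NF + SNR_min
= −174 + 74.25 + 2.34 + 21.8
= −75.61 dBm → −75.6 dBm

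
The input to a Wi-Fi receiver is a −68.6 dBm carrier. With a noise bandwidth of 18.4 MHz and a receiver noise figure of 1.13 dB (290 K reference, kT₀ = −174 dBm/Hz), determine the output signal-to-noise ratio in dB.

Noise floor: N = −174 + 10 log₁₀(B) + NF
10 log₁₀(1.84×10⁷) = 72.65 dB
N = −174 + 72.65 + 1.13 = −100.22 dBm
SNR = P_sig − N = −68.6 − (−100.22) = 31.62 dB → 31.6 dB

31.6 dB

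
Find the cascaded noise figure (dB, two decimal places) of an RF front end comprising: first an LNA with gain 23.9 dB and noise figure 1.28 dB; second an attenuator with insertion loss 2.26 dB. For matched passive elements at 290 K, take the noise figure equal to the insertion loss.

Convert to linear (a loss of L dB is a gain of −L dB): F_i = 10^(NF_i/10), G_i = 10^(G_i,dB/10)
  Stage 1: F_1 = 10^(1.28/10) = 1.343, G_1 = 10^(23.9/10) = 245.5
  Stage 2: F_2 = 10^(2.26/10) = 1.683, G_2 = 10^(−2.26/10) = 0.5943
Friis cascade:
  F = 1.343 + (1.683 − 1)/245.5 = 1.346
NF = 10 log₁₀(1.346) = 1.29 dB

1.29 dB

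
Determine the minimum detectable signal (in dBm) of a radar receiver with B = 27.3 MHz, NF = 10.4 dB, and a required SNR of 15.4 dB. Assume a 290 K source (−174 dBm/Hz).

−73.8 dBm

Sensitivity = −174 + 10 log₁₀(B) + NF + SNR_min
= −174 + 74.36 + 10.4 + 15.4
= −73.84 dBm → −73.8 dBm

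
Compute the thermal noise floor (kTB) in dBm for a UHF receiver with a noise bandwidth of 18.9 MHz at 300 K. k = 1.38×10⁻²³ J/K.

P_n = kTB = 1.38×10⁻²³ × 300 × 1.89×10⁷ = 7.82×10⁻¹⁴ W
In dBm: 10 log₁₀(7.82×10⁻¹⁴ / 10⁻³) = −101.1 dBm

−101.1 dBm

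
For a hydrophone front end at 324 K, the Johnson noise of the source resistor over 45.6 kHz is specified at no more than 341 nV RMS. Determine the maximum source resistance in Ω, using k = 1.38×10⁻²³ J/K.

Johnson–Nyquist: V_n = √(4kTRB) ⇒ R = V_n² / (4kTB)
4kTB = 4 × 1.38×10⁻²³ × 324 × 4.56×10⁴ = 8.16×10⁻¹⁶
R = (3.41×10⁻⁷)² / 8.16×10⁻¹⁶ = 1.43×10² Ω = 143 Ω

143 Ω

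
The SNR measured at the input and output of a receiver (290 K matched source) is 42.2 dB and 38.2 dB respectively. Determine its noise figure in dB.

4.0 dB

NF (dB) = SNR_in(dB) − SNR_out(dB) when the source is at T₀
NF = 42.2 − 38.2 = 4.0 dB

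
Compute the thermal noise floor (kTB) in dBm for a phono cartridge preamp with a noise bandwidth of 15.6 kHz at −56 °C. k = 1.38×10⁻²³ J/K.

−133.3 dBm

T = −56 °C + 273.15 = 217.15 K
P_n = kTB = 1.38×10⁻²³ × 217.15 × 1.56×10⁴ = 4.67×10⁻¹⁷ W
In dBm: 10 log₁₀(4.67×10⁻¹⁷ / 10⁻³) = −133.3 dBm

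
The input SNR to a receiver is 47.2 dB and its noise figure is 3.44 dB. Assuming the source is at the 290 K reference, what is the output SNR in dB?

43.76 dB

By definition F = SNR_in/SNR_out, so in dB: SNR_out = SNR_in − NF
SNR_out = 47.2 − 3.44 = 43.76 dB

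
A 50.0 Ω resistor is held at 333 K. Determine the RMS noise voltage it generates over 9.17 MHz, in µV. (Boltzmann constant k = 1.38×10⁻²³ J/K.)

2.90 µV

V_n = √(4kTRB)
4kTRB = 4 × 1.38×10⁻²³ × 333 × 5.00×10¹ × 9.17×10⁶ = 8.43×10⁻¹² V²
V_n = √(8.43×10⁻¹²) = 2.90×10⁻⁶ V = 2.90 µV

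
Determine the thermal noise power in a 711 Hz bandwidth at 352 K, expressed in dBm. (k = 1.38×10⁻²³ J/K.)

−144.6 dBm

P_n = kTB = 1.38×10⁻²³ × 352 × 7.11×10² = 3.45×10⁻¹⁸ W
In dBm: 10 log₁₀(3.45×10⁻¹⁸ / 10⁻³) = −144.6 dBm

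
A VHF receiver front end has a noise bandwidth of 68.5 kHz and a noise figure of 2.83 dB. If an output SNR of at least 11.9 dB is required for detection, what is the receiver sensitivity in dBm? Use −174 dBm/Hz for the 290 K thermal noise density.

−110.9 dBm

Sensitivity = −174 + 10 log₁₀(B) + NF + SNR_min
= −174 + 48.36 + 2.83 + 11.9
= −110.91 dBm → −110.9 dBm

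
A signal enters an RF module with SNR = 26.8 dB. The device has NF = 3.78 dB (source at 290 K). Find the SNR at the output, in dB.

By definition F = SNR_in/SNR_out, so in dB: SNR_out = SNR_in − NF
SNR_out = 26.8 − 3.78 = 23.02 dB

23.02 dB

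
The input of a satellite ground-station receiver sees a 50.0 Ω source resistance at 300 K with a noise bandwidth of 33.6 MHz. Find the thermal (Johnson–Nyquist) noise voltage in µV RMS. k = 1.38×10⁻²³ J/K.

V_n = √(4kTRB)
4kTRB = 4 × 1.38×10⁻²³ × 300 × 5.00×10¹ × 3.36×10⁷ = 2.78×10⁻¹¹ V²
V_n = √(2.78×10⁻¹¹) = 5.27×10⁻⁶ V = 5.27 µV

5.27 µV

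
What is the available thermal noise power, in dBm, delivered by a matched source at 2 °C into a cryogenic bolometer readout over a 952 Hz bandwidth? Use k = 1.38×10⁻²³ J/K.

T = 2 °C + 273.15 = 275.15 K
P_n = kTB = 1.38×10⁻²³ × 275.15 × 9.52×10² = 3.61×10⁻¹⁸ W
In dBm: 10 log₁₀(3.61×10⁻¹⁸ / 10⁻³) = −144.4 dBm

−144.4 dBm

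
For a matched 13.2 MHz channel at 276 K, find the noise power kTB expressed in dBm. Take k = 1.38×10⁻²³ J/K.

−103.0 dBm

P_n = kTB = 1.38×10⁻²³ × 276 × 1.32×10⁷ = 5.03×10⁻¹⁴ W
In dBm: 10 log₁₀(5.03×10⁻¹⁴ / 10⁻³) = −103.0 dBm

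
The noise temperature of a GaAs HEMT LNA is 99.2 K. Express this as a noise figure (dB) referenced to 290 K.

1.28 dB

F = 1 + T_e/T₀ = 1 + 99.2/290 = 1.34207
NF = 10 log₁₀(1.34207) = 1.28 dB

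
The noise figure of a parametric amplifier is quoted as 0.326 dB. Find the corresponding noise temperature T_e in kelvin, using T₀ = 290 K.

F = 10^(0.326/10) = 1.07795
T_e = (F − 1)·T₀ = (1.07795 − 1) × 290 = 22.6 K

22.6 K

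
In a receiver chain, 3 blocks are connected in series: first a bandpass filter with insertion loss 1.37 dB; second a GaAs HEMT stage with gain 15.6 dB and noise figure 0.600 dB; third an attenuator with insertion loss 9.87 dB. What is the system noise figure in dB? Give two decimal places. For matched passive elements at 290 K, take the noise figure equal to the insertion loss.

Convert to linear (a loss of L dB is a gain of −L dB): F_i = 10^(NF_i/10), G_i = 10^(G_i,dB/10)
  Stage 1: F_1 = 10^(1.37/10) = 1.371, G_1 = 10^(−1.37/10) = 0.7295
  Stage 2: F_2 = 10^(0.600/10) = 1.148, G_2 = 10^(15.6/10) = 36.31
  Stage 3: F_3 = 10^(9.87/10) = 9.705, G_3 = 10^(−9.87/10) = 0.1030
Friis cascade:
  F = 1.371 + (1.148 − 1)/0.7295 + (9.705 − 1)/26.49 = 1.903
NF = 10 log₁₀(1.903) = 2.79 dB

2.79 dB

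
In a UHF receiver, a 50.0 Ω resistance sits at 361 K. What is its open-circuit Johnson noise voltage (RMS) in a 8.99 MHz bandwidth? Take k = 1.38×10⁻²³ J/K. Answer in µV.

V_n = √(4kTRB)
4kTRB = 4 × 1.38×10⁻²³ × 361 × 5.00×10¹ × 8.99×10⁶ = 8.96×10⁻¹² V²
V_n = √(8.96×10⁻¹²) = 2.99×10⁻⁶ V = 2.99 µV

2.99 µV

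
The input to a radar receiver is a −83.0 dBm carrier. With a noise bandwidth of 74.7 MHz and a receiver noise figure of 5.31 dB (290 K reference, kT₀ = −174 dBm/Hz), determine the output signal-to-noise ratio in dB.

7.0 dB

Noise floor: N = −174 + 10 log₁₀(B) + NF
10 log₁₀(7.47×10⁷) = 78.73 dB
N = −174 + 78.73 + 5.31 = −89.96 dBm
SNR = P_sig − N = −83.0 − (−89.96) = 6.96 dB → 7.0 dB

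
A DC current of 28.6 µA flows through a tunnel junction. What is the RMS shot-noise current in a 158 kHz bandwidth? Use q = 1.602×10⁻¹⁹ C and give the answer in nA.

1.20 nA

I_n = √(2qI·B)
2qI·B = 2 × 1.602×10⁻¹⁹ × 2.86×10⁻⁵ × 1.58×10⁵ = 1.45×10⁻¹⁸ A²
I_n = √(1.45×10⁻¹⁸) = 1.20×10⁻⁹ A = 1.20 nA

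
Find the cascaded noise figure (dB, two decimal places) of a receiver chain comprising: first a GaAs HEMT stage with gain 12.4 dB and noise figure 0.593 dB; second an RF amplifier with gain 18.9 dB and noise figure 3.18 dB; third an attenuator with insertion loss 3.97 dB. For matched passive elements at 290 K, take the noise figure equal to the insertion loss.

0.83 dB

Convert to linear (a loss of L dB is a gain of −L dB): F_i = 10^(NF_i/10), G_i = 10^(G_i,dB/10)
  Stage 1: F_1 = 10^(0.593/10) = 1.146, G_1 = 10^(12.4/10) = 17.38
  Stage 2: F_2 = 10^(3.18/10) = 2.080, G_2 = 10^(18.9/10) = 77.62
  Stage 3: F_3 = 10^(3.97/10) = 2.495, G_3 = 10^(−3.97/10) = 0.4009
Friis cascade:
  F = 1.146 + (2.080 − 1)/17.38 + (2.495 − 1)/1349 = 1.210
NF = 10 log₁₀(1.210) = 0.83 dB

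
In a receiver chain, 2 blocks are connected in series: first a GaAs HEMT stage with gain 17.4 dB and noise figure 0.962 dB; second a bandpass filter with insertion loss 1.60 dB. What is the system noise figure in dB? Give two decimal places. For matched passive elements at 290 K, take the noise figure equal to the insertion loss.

Convert to linear (a loss of L dB is a gain of −L dB): F_i = 10^(NF_i/10), G_i = 10^(G_i,dB/10)
  Stage 1: F_1 = 10^(0.962/10) = 1.248, G_1 = 10^(17.4/10) = 54.95
  Stage 2: F_2 = 10^(1.60/10) = 1.445, G_2 = 10^(−1.60/10) = 0.6918
Friis cascade:
  F = 1.248 + (1.445 − 1)/54.95 = 1.256
NF = 10 log₁₀(1.256) = 0.99 dB

0.99 dB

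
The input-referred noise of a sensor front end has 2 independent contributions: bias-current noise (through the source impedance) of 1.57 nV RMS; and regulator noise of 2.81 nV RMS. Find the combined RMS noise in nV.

3.22 nV

Uncorrelated sources add in power (mean-square): V_tot = √(ΣV_i²)
V_tot = √[(1.57×10⁻⁹)² + (2.81×10⁻⁹)²] = 3.22×10⁻⁹ V = 3.22 nV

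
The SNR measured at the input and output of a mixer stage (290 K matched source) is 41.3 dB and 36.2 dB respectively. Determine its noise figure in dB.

NF (dB) = SNR_in(dB) − SNR_out(dB) when the source is at T₀
NF = 41.3 − 36.2 = 5.1 dB

5.1 dB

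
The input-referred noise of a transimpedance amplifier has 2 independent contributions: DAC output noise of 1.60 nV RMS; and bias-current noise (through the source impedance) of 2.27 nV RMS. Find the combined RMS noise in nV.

Uncorrelated sources add in power (mean-square): V_tot = √(ΣV_i²)
V_tot = √[(1.60×10⁻⁹)² + (2.27×10⁻⁹)²] = 2.78×10⁻⁹ V = 2.78 nV

2.78 nV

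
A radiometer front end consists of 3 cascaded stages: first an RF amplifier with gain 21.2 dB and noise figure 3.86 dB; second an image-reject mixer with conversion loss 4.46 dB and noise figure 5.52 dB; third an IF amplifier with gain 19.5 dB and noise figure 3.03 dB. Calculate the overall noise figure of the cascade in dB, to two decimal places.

Convert to linear (a loss of L dB is a gain of −L dB): F_i = 10^(NF_i/10), G_i = 10^(G_i,dB/10)
  Stage 1: F_1 = 10^(3.86/10) = 2.432, G_1 = 10^(21.2/10) = 131.8
  Stage 2: F_2 = 10^(5.52/10) = 3.565, G_2 = 10^(−4.46/10) = 0.3581
  Stage 3: F_3 = 10^(3.03/10) = 2.009, G_3 = 10^(19.5/10) = 89.13
Friis cascade:
  F = 2.432 + (3.565 − 1)/131.8 + (2.009 − 1)/47.21 = 2.473
NF = 10 log₁₀(2.473) = 3.93 dB

3.93 dB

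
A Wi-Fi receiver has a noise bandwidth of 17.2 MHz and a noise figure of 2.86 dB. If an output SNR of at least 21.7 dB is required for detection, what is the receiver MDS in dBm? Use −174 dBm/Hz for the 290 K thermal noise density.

Sensitivity = −174 + 10 log₁₀(B) + NF + SNR_min
= −174 + 72.36 + 2.86 + 21.7
= −77.08 dBm → −77.1 dBm

−77.1 dBm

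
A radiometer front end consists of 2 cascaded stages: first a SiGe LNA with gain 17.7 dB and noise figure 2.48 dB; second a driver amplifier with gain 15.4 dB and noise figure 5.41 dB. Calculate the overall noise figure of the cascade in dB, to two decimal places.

Convert to linear (a loss of L dB is a gain of −L dB): F_i = 10^(NF_i/10), G_i = 10^(G_i,dB/10)
  Stage 1: F_1 = 10^(2.48/10) = 1.770, G_1 = 10^(17.7/10) = 58.88
  Stage 2: F_2 = 10^(5.41/10) = 3.475, G_2 = 10^(15.4/10) = 34.67
Friis cascade:
  F = 1.770 + (3.475 − 1)/58.88 = 1.812
NF = 10 log₁₀(1.812) = 2.58 dB

2.58 dB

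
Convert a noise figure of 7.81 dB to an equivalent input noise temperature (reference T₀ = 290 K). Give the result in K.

F = 10^(7.81/10) = 6.03949
T_e = (F − 1)·T₀ = (6.03949 − 1) × 290 = 1461 K

1461 K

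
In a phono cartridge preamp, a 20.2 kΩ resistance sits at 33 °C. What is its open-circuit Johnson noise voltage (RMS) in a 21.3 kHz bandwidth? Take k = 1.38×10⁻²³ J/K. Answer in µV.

2.70 µV

T = 33 °C + 273.15 = 306.15 K
V_n = √(4kTRB)
4kTRB = 4 × 1.38×10⁻²³ × 306.15 × 2.02×10⁴ × 2.13×10⁴ = 7.27×10⁻¹² V²
V_n = √(7.27×10⁻¹²) = 2.70×10⁻⁶ V = 2.70 µV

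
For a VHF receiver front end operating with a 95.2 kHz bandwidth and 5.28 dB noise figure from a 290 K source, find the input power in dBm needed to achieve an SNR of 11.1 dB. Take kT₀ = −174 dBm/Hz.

−107.8 dBm

Sensitivity = −174 + 10 log₁₀(B) + NF + SNR_min
= −174 + 49.79 + 5.28 + 11.1
= −107.83 dBm → −107.8 dBm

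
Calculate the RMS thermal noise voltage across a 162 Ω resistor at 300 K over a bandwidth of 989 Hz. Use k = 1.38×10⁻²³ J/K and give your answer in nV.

51.5 nV

V_n = √(4kTRB)
4kTRB = 4 × 1.38×10⁻²³ × 300 × 1.62×10² × 9.89×10² = 2.65×10⁻¹⁵ V²
V_n = √(2.65×10⁻¹⁵) = 5.15×10⁻⁸ V = 51.5 nV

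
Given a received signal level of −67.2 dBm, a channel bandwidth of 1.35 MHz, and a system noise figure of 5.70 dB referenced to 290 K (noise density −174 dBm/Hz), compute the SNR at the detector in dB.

Noise floor: N = −174 + 10 log₁₀(B) + NF
10 log₁₀(1.35×10⁶) = 61.3 dB
N = −174 + 61.3 + 5.70 = −107.00 dBm
SNR = P_sig − N = −67.2 − (−107.00) = 39.80 dB → 39.8 dB

39.8 dB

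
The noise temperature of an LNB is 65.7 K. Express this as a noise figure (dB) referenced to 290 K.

F = 1 + T_e/T₀ = 1 + 65.7/290 = 1.22655
NF = 10 log₁₀(1.22655) = 0.887 dB

0.887 dB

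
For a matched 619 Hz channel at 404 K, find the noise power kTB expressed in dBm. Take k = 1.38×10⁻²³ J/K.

P_n = kTB = 1.38×10⁻²³ × 404 × 6.19×10² = 3.45×10⁻¹⁸ W
In dBm: 10 log₁₀(3.45×10⁻¹⁸ / 10⁻³) = −144.6 dBm

−144.6 dBm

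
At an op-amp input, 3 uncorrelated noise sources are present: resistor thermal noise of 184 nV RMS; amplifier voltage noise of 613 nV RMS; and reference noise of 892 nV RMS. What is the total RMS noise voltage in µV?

1.10 µV

Uncorrelated sources add in power (mean-square): V_tot = √(ΣV_i²)
V_tot = √[(1.84×10⁻⁷)² + (6.13×10⁻⁷)² + (8.92×10⁻⁷)²] = 1.10×10⁻⁶ V = 1.10 µV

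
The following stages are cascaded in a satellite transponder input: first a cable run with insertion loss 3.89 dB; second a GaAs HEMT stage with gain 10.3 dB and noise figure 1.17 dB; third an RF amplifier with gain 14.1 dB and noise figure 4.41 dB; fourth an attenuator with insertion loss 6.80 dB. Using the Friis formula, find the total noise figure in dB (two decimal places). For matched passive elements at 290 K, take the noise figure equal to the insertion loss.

5.61 dB

Convert to linear (a loss of L dB is a gain of −L dB): F_i = 10^(NF_i/10), G_i = 10^(G_i,dB/10)
  Stage 1: F_1 = 10^(3.89/10) = 2.449, G_1 = 10^(−3.89/10) = 0.4083
  Stage 2: F_2 = 10^(1.17/10) = 1.309, G_2 = 10^(10.3/10) = 10.72
  Stage 3: F_3 = 10^(4.41/10) = 2.761, G_3 = 10^(14.1/10) = 25.70
  Stage 4: F_4 = 10^(6.80/10) = 4.786, G_4 = 10^(−6.80/10) = 0.2089
Friis cascade:
  F = 2.449 + (1.309 − 1)/0.4083 + (2.761 − 1)/4.375 + (4.786 − 1)/112.5 = 3.642
NF = 10 log₁₀(3.642) = 5.61 dB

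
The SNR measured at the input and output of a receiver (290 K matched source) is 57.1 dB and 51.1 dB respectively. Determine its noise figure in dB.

6.0 dB

NF (dB) = SNR_in(dB) − SNR_out(dB) when the source is at T₀
NF = 57.1 − 51.1 = 6.0 dB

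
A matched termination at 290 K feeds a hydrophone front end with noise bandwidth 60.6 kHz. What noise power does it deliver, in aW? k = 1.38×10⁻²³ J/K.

P_n = kTB = 1.38×10⁻²³ × 290 × 6.06×10⁴ = 2.43×10⁻¹⁶ W = 243 aW

243 aW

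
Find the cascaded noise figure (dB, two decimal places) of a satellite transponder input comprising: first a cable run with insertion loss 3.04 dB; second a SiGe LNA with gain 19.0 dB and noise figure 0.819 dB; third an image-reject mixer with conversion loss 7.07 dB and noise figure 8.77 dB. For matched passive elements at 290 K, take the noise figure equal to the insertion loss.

Convert to linear (a loss of L dB is a gain of −L dB): F_i = 10^(NF_i/10), G_i = 10^(G_i,dB/10)
  Stage 1: F_1 = 10^(3.04/10) = 2.014, G_1 = 10^(−3.04/10) = 0.4966
  Stage 2: F_2 = 10^(0.819/10) = 1.208, G_2 = 10^(19.0/10) = 79.43
  Stage 3: F_3 = 10^(8.77/10) = 7.534, G_3 = 10^(−7.07/10) = 0.1963
Friis cascade:
  F = 2.014 + (1.208 − 1)/0.4966 + (7.534 − 1)/39.45 = 2.597
NF = 10 log₁₀(2.597) = 4.15 dB

4.15 dB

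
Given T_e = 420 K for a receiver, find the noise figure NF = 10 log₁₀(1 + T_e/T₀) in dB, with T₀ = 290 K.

3.89 dB

F = 1 + T_e/T₀ = 1 + 420/290 = 2.44828
NF = 10 log₁₀(2.44828) = 3.89 dB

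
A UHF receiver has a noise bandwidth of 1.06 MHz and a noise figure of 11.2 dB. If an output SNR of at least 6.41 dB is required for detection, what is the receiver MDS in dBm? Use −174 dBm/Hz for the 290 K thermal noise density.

Sensitivity = −174 + 10 log₁₀(B) + NF + SNR_min
= −174 + 60.25 + 11.2 + 6.41
= −96.14 dBm → −96.1 dBm

−96.1 dBm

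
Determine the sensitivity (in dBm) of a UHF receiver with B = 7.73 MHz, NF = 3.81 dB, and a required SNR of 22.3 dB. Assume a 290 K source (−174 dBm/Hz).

Sensitivity = −174 + 10 log₁₀(B) + NF + SNR_min
= −174 + 68.88 + 3.81 + 22.3
= −79.01 dBm → −79.0 dBm

−79.0 dBm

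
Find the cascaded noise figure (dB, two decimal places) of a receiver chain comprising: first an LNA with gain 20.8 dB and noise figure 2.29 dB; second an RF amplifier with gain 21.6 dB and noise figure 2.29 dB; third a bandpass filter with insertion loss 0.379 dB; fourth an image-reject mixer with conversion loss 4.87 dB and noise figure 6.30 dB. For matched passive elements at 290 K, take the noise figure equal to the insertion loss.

Convert to linear (a loss of L dB is a gain of −L dB): F_i = 10^(NF_i/10), G_i = 10^(G_i,dB/10)
  Stage 1: F_1 = 10^(2.29/10) = 1.694, G_1 = 10^(20.8/10) = 120.2
  Stage 2: F_2 = 10^(2.29/10) = 1.694, G_2 = 10^(21.6/10) = 144.5
  Stage 3: F_3 = 10^(0.379/10) = 1.091, G_3 = 10^(−0.379/10) = 0.9164
  Stage 4: F_4 = 10^(6.30/10) = 4.266, G_4 = 10^(−4.87/10) = 0.3258
Friis cascade:
  F = 1.694 + (1.694 − 1)/120.2 + (1.091 − 1)/1.738×10⁴ + (4.266 − 1)/1.593×10⁴ = 1.700
NF = 10 log₁₀(1.700) = 2.31 dB

2.31 dB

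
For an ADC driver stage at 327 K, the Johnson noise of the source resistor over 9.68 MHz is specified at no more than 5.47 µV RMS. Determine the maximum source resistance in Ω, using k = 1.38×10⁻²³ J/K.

171 Ω

Johnson–Nyquist: V_n = √(4kTRB) ⇒ R = V_n² / (4kTB)
4kTB = 4 × 1.38×10⁻²³ × 327 × 9.68×10⁶ = 1.75×10⁻¹³
R = (5.47×10⁻⁶)² / 1.75×10⁻¹³ = 1.71×10² Ω = 171 Ω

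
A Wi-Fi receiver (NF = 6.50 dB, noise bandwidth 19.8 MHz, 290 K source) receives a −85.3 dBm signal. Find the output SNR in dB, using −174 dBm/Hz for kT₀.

Noise floor: N = −174 + 10 log₁₀(B) + NF
10 log₁₀(1.98×10⁷) = 72.97 dB
N = −174 + 72.97 + 6.50 = −94.53 dBm
SNR = P_sig − N = −85.3 − (−94.53) = 9.23 dB → 9.2 dB

9.2 dB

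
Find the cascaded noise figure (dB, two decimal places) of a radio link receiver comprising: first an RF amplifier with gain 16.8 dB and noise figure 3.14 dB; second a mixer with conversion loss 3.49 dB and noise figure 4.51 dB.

3.22 dB

Convert to linear (a loss of L dB is a gain of −L dB): F_i = 10^(NF_i/10), G_i = 10^(G_i,dB/10)
  Stage 1: F_1 = 10^(3.14/10) = 2.061, G_1 = 10^(16.8/10) = 47.86
  Stage 2: F_2 = 10^(4.51/10) = 2.825, G_2 = 10^(−3.49/10) = 0.4477
Friis cascade:
  F = 2.061 + (2.825 − 1)/47.86 = 2.099
NF = 10 log₁₀(2.099) = 3.22 dB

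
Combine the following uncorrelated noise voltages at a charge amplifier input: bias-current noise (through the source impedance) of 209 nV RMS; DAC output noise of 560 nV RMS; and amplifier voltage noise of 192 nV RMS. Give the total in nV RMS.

Uncorrelated sources add in power (mean-square): V_tot = √(ΣV_i²)
V_tot = √[(2.09×10⁻⁷)² + (5.60×10⁻⁷)² + (1.92×10⁻⁷)²] = 6.28×10⁻⁷ V = 628 nV

628 nV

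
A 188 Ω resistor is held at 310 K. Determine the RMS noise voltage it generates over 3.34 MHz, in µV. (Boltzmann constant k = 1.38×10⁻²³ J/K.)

V_n = √(4kTRB)
4kTRB = 4 × 1.38×10⁻²³ × 310 × 1.88×10² × 3.34×10⁶ = 1.07×10⁻¹¹ V²
V_n = √(1.07×10⁻¹¹) = 3.28×10⁻⁶ V = 3.28 µV

3.28 µV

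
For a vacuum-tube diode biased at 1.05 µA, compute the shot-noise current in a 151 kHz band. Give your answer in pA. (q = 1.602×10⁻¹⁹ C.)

225 pA

I_n = √(2qI·B)
2qI·B = 2 × 1.602×10⁻¹⁹ × 1.05×10⁻⁶ × 1.51×10⁵ = 5.08×10⁻²⁰ A²
I_n = √(5.08×10⁻²⁰) = 2.25×10⁻¹⁰ A = 225 pA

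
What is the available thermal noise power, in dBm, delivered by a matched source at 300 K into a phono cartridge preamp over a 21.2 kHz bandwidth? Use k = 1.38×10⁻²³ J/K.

P_n = kTB = 1.38×10⁻²³ × 300 × 2.12×10⁴ = 8.78×10⁻¹⁷ W
In dBm: 10 log₁₀(8.78×10⁻¹⁷ / 10⁻³) = −130.6 dBm

−130.6 dBm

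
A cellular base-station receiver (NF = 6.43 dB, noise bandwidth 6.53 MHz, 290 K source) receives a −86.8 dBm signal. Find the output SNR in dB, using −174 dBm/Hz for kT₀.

Noise floor: N = −174 + 10 log₁₀(B) + NF
10 log₁₀(6.53×10⁶) = 68.15 dB
N = −174 + 68.15 + 6.43 = −99.42 dBm
SNR = P_sig − N = −86.8 − (−99.42) = 12.62 dB → 12.6 dB

12.6 dB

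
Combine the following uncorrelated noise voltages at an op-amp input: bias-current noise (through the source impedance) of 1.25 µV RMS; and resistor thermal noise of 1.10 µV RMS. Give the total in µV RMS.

1.67 µV

Uncorrelated sources add in power (mean-square): V_tot = √(ΣV_i²)
V_tot = √[(1.25×10⁻⁶)² + (1.10×10⁻⁶)²] = 1.67×10⁻⁶ V = 1.67 µV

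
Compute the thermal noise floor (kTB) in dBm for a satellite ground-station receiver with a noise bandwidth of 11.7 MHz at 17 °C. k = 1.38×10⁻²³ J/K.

T = 17 °C + 273.15 = 290.15 K
P_n = kTB = 1.38×10⁻²³ × 290.15 × 1.17×10⁷ = 4.68×10⁻¹⁴ W
In dBm: 10 log₁₀(4.68×10⁻¹⁴ / 10⁻³) = −103.3 dBm

−103.3 dBm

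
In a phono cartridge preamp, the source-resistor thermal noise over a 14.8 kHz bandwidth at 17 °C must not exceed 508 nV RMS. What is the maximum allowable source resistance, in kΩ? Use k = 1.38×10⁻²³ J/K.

T = 17 °C + 273.15 = 290.15 K
Johnson–Nyquist: V_n = √(4kTRB) ⇒ R = V_n² / (4kTB)
4kTB = 4 × 1.38×10⁻²³ × 290.15 × 1.48×10⁴ = 2.37×10⁻¹⁶
R = (5.08×10⁻⁷)² / 2.37×10⁻¹⁶ = 1.09×10³ Ω = 1.09 kΩ

1.09 kΩ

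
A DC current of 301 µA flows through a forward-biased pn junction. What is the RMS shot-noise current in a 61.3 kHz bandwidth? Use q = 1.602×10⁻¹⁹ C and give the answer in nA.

2.43 nA

I_n = √(2qI·B)
2qI·B = 2 × 1.602×10⁻¹⁹ × 3.01×10⁻⁴ × 6.13×10⁴ = 5.91×10⁻¹⁸ A²
I_n = √(5.91×10⁻¹⁸) = 2.43×10⁻⁹ A = 2.43 nA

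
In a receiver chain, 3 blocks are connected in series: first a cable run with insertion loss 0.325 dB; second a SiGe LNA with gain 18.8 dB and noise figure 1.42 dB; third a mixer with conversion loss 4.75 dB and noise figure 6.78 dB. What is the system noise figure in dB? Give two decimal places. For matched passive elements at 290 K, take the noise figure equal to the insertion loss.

Convert to linear (a loss of L dB is a gain of −L dB): F_i = 10^(NF_i/10), G_i = 10^(G_i,dB/10)
  Stage 1: F_1 = 10^(0.325/10) = 1.078, G_1 = 10^(−0.325/10) = 0.9279
  Stage 2: F_2 = 10^(1.42/10) = 1.387, G_2 = 10^(18.8/10) = 75.86
  Stage 3: F_3 = 10^(6.78/10) = 4.764, G_3 = 10^(−4.75/10) = 0.3350
Friis cascade:
  F = 1.078 + (1.387 − 1)/0.9279 + (4.764 − 1)/70.39 = 1.548
NF = 10 log₁₀(1.548) = 1.90 dB

1.90 dB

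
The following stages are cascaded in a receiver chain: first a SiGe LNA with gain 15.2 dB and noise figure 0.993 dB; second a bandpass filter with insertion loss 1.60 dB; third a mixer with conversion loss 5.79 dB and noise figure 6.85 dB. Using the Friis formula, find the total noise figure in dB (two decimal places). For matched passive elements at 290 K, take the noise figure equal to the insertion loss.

1.58 dB

Convert to linear (a loss of L dB is a gain of −L dB): F_i = 10^(NF_i/10), G_i = 10^(G_i,dB/10)
  Stage 1: F_1 = 10^(0.993/10) = 1.257, G_1 = 10^(15.2/10) = 33.11
  Stage 2: F_2 = 10^(1.60/10) = 1.445, G_2 = 10^(−1.60/10) = 0.6918
  Stage 3: F_3 = 10^(6.85/10) = 4.842, G_3 = 10^(−5.79/10) = 0.2636
Friis cascade:
  F = 1.257 + (1.445 − 1)/33.11 + (4.842 − 1)/22.91 = 1.438
NF = 10 log₁₀(1.438) = 1.58 dB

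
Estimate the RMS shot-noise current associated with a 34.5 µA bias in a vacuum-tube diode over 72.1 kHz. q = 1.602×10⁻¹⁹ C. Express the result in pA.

I_n = √(2qI·B)
2qI·B = 2 × 1.602×10⁻¹⁹ × 3.45×10⁻⁵ × 7.21×10⁴ = 7.97×10⁻¹⁹ A²
I_n = √(7.97×10⁻¹⁹) = 8.93×10⁻¹⁰ A = 893 pA

893 pA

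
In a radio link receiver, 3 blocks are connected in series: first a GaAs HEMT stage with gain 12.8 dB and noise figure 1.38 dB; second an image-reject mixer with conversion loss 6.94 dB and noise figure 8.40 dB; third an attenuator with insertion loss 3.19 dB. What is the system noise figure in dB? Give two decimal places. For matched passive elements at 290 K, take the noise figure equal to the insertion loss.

Convert to linear (a loss of L dB is a gain of −L dB): F_i = 10^(NF_i/10), G_i = 10^(G_i,dB/10)
  Stage 1: F_1 = 10^(1.38/10) = 1.374, G_1 = 10^(12.8/10) = 19.05
  Stage 2: F_2 = 10^(8.40/10) = 6.918, G_2 = 10^(−6.94/10) = 0.2023
  Stage 3: F_3 = 10^(3.19/10) = 2.084, G_3 = 10^(−3.19/10) = 0.4797
Friis cascade:
  F = 1.374 + (6.918 − 1)/19.05 + (2.084 − 1)/3.855 = 1.966
NF = 10 log₁₀(1.966) = 2.94 dB

2.94 dB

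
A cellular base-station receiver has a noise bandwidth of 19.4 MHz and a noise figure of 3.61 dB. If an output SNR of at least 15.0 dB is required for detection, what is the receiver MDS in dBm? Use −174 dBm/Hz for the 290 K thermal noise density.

−82.5 dBm

Sensitivity = −174 + 10 log₁₀(B) + NF + SNR_min
= −174 + 72.88 + 3.61 + 15.0
= −82.51 dBm → −82.5 dBm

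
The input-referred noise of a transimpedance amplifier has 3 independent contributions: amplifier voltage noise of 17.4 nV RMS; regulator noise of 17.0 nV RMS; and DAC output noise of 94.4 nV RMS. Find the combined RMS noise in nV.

Uncorrelated sources add in power (mean-square): V_tot = √(ΣV_i²)
V_tot = √[(1.74×10⁻⁸)² + (1.70×10⁻⁸)² + (9.44×10⁻⁸)²] = 9.75×10⁻⁸ V = 97.5 nV

97.5 nV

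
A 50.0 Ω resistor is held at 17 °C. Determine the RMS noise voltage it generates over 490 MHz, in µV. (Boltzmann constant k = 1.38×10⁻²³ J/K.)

19.8 µV

T = 17 °C + 273.15 = 290.15 K
V_n = √(4kTRB)
4kTRB = 4 × 1.38×10⁻²³ × 290.15 × 5.00×10¹ × 4.90×10⁸ = 3.92×10⁻¹⁰ V²
V_n = √(3.92×10⁻¹⁰) = 1.98×10⁻⁵ V = 19.8 µV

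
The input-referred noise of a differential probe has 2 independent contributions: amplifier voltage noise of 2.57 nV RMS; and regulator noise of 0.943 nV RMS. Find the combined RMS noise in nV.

Uncorrelated sources add in power (mean-square): V_tot = √(ΣV_i²)
V_tot = √[(2.57×10⁻⁹)² + (9.43×10⁻¹⁰)²] = 2.74×10⁻⁹ V = 2.74 nV

2.74 nV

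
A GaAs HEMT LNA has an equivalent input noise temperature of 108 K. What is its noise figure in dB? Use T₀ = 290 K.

1.37 dB

F = 1 + T_e/T₀ = 1 + 108/290 = 1.37241
NF = 10 log₁₀(1.37241) = 1.37 dB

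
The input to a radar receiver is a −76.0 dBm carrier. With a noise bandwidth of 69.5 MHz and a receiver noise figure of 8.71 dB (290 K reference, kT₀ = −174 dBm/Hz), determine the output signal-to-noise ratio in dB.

Noise floor: N = −174 + 10 log₁₀(B) + NF
10 log₁₀(6.95×10⁷) = 78.42 dB
N = −174 + 78.42 + 8.71 = −86.87 dBm
SNR = P_sig − N = −76.0 − (−86.87) = 10.87 dB → 10.9 dB

10.9 dB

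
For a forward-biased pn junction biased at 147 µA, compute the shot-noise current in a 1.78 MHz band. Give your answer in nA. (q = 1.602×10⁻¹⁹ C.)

9.16 nA

I_n = √(2qI·B)
2qI·B = 2 × 1.602×10⁻¹⁹ × 1.47×10⁻⁴ × 1.78×10⁶ = 8.38×10⁻¹⁷ A²
I_n = √(8.38×10⁻¹⁷) = 9.16×10⁻⁹ A = 9.16 nA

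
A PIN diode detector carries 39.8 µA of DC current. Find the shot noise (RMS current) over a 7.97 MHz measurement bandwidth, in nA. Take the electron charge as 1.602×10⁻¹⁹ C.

10.1 nA

I_n = √(2qI·B)
2qI·B = 2 × 1.602×10⁻¹⁹ × 3.98×10⁻⁵ × 7.97×10⁶ = 1.02×10⁻¹⁶ A²
I_n = √(1.02×10⁻¹⁶) = 1.01×10⁻⁸ A = 10.1 nA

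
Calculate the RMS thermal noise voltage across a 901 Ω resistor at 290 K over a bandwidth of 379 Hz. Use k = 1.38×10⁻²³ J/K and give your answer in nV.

73.9 nV

V_n = √(4kTRB)
4kTRB = 4 × 1.38×10⁻²³ × 290 × 9.01×10² × 3.79×10² = 5.47×10⁻¹⁵ V²
V_n = √(5.47×10⁻¹⁵) = 7.39×10⁻⁸ V = 73.9 nV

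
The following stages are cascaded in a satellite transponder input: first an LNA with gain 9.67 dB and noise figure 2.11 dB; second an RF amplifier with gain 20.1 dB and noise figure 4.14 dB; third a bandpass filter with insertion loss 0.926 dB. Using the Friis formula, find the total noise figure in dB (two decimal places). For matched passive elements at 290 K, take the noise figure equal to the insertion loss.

Convert to linear (a loss of L dB is a gain of −L dB): F_i = 10^(NF_i/10), G_i = 10^(G_i,dB/10)
  Stage 1: F_1 = 10^(2.11/10) = 1.626, G_1 = 10^(9.67/10) = 9.268
  Stage 2: F_2 = 10^(4.14/10) = 2.594, G_2 = 10^(20.1/10) = 102.3
  Stage 3: F_3 = 10^(0.926/10) = 1.238, G_3 = 10^(−0.926/10) = 0.8080
Friis cascade:
  F = 1.626 + (2.594 − 1)/9.268 + (1.238 − 1)/948.4 = 1.798
NF = 10 log₁₀(1.798) = 2.55 dB

2.55 dB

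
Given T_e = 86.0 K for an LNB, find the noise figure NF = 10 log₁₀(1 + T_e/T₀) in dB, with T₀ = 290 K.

F = 1 + T_e/T₀ = 1 + 86.0/290 = 1.29655
NF = 10 log₁₀(1.29655) = 1.13 dB

1.13 dB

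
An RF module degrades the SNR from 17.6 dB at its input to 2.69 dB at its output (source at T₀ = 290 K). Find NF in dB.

NF (dB) = SNR_in(dB) − SNR_out(dB) when the source is at T₀
NF = 17.6 − 2.69 = 14.91 dB

14.91 dB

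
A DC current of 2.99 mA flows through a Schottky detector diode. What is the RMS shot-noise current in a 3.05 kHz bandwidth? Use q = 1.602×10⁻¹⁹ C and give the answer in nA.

I_n = √(2qI·B)
2qI·B = 2 × 1.602×10⁻¹⁹ × 2.99×10⁻³ × 3.05×10³ = 2.92×10⁻¹⁸ A²
I_n = √(2.92×10⁻¹⁸) = 1.71×10⁻⁹ A = 1.71 nA

1.71 nA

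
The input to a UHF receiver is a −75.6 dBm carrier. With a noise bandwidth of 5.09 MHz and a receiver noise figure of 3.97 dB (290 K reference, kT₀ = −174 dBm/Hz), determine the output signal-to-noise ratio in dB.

Noise floor: N = −174 + 10 log₁₀(B) + NF
10 log₁₀(5.09×10⁶) = 67.07 dB
N = −174 + 67.07 + 3.97 = −102.96 dBm
SNR = P_sig − N = −75.6 − (−102.96) = 27.36 dB → 27.4 dB

27.4 dB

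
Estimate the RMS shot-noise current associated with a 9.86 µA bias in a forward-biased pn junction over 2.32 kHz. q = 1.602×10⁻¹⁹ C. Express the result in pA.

I_n = √(2qI·B)
2qI·B = 2 × 1.602×10⁻¹⁹ × 9.86×10⁻⁶ × 2.32×10³ = 7.33×10⁻²¹ A²
I_n = √(7.33×10⁻²¹) = 8.56×10⁻¹¹ A = 85.6 pA

85.6 pA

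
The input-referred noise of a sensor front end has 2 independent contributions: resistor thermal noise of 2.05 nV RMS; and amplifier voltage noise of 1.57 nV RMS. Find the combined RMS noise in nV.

2.58 nV

Uncorrelated sources add in power (mean-square): V_tot = √(ΣV_i²)
V_tot = √[(2.05×10⁻⁹)² + (1.57×10⁻⁹)²] = 2.58×10⁻⁹ V = 2.58 nV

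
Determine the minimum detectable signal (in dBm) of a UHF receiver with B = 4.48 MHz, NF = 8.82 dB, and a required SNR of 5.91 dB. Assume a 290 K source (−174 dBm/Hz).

Sensitivity = −174 + 10 log₁₀(B) + NF + SNR_min
= −174 + 66.51 + 8.82 + 5.91
= −92.76 dBm → −92.8 dBm

−92.8 dBm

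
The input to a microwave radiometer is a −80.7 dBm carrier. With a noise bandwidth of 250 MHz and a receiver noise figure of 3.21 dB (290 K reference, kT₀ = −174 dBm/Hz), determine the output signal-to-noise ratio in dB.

Noise floor: N = −174 + 10 log₁₀(B) + NF
10 log₁₀(2.50×10⁸) = 83.98 dB
N = −174 + 83.98 + 3.21 = −86.81 dBm
SNR = P_sig − N = −80.7 − (−86.81) = 6.11 dB → 6.1 dB

6.1 dB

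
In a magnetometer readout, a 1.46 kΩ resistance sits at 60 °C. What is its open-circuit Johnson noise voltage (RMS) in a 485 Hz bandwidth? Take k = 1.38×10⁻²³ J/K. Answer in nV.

T = 60 °C + 273.15 = 333.15 K
V_n = √(4kTRB)
4kTRB = 4 × 1.38×10⁻²³ × 333.15 × 1.46×10³ × 4.85×10² = 1.30×10⁻¹⁴ V²
V_n = √(1.30×10⁻¹⁴) = 1.14×10⁻⁷ V = 114 nV

114 nV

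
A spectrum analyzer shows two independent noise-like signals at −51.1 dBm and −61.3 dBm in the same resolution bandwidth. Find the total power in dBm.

−50.7 dBm

Convert to linear, add, convert back:
P₁ = 7.76×10⁻⁹ W, P₂ = 7.41×10⁻¹⁰ W
P_tot = 8.50×10⁻⁹ W → 10 log₁₀(P_tot / 10⁻³) = −50.7 dBm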